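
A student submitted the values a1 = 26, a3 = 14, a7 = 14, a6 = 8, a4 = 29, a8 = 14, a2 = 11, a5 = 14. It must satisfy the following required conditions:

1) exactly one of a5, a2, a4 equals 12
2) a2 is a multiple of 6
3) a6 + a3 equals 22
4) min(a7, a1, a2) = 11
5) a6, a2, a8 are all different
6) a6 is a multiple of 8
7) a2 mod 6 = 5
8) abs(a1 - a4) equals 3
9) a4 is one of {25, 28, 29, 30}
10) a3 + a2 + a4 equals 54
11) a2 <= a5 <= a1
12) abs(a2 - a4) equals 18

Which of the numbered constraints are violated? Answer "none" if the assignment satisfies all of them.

No — constraints 1 and 2 are not satisfied.

1) a5=14, a2=11, a4=29; 0 of them equal 12, not exactly one  ✗
2) 11 = 6*1 + 5, so 6 does not divide 11  ✗
3) a6 + a3 = 8 + 14 = 22  ✓
4) min(14, 26, 11) = 11  ✓
5) values 8, 11, 14 are pairwise distinct  ✓
6) 8 / 8 = 1, so 8 divides 8  ✓
7) 11 mod 6 = 5  ✓
8) abs(26 - 29) = 3  ✓
9) a4 = 29 is in {25, 28, 29, 30}  ✓
10) a3 + a2 + a4 = 14 + 11 + 29 = 54  ✓
11) values 11 <= 14 <= 26  ✓
12) abs(11 - 29) = 18  ✓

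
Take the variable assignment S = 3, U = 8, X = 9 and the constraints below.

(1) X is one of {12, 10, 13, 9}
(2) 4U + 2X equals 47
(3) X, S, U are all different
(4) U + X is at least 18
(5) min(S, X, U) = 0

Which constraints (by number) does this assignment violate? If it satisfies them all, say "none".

(1) X = 9 is in {12, 10, 13, 9} — OK.
(2) 4U + 2X = 4(8) + 2(9) = 50, not 47 — violated.
(3) values 9, 3, 8 are pairwise distinct — OK.
(4) U + X = 8 + 9 = 17; 17 < 18, bound 18 not met — violated.
(5) min(3, 9, 8) = 3, not 0 — violated.

No — constraints 2, 4, 5 are not satisfied.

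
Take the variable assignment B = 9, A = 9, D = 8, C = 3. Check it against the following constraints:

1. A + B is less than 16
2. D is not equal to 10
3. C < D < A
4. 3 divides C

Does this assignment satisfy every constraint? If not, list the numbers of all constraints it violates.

1. A + B = 9 + 9 = 18; 18 ≥ 16, bound 16 not met  false
2. D = 8, and 8 ≠ 10  true
3. values 3 < 8 < 9  true
4. 3 / 3 = 1, so 3 divides 3  true

The assignment fails constraint 1.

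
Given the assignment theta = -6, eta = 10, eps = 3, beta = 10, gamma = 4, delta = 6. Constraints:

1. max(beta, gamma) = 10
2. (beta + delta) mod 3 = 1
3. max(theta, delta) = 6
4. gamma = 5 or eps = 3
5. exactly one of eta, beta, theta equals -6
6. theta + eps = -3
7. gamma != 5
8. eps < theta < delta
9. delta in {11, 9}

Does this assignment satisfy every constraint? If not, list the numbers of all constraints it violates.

Constraints 8, 9 are violated.

1. max(10, 4) = 10 — holds.
2. beta + delta = 16; 16 mod 3 = 1 — holds.
3. max(-6, 6) = 6 — holds.
4. gamma = 4 ≠ 5, but eps = 3 = 3 (second disjunct) — holds.
5. eta=10, beta=10, theta=-6; 1 of them equals -6 — holds.
6. theta + eps = -6 + 3 = -3 — holds.
7. gamma = 4, and 4 ≠ 5 — holds.
8. values 3, -6, 6; eps = 3 is not < theta = -6 — fails.
9. delta = 6 is not in {11, 9} — fails.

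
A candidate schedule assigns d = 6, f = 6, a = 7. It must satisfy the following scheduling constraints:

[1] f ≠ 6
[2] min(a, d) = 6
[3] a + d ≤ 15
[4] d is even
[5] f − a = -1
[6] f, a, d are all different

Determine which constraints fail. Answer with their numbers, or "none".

[1] f = 6, but 6 is required to differ  ✗
[2] min(7, 6) = 6  ✓
[3] a + d = 7 + 6 = 13; 13 ≤ 15  ✓
[4] d = 6 is even  ✓
[5] f − a = 6 − 7 = -1  ✓
[6] f = d = 6, not all different  ✗

Violated: 1 and 6.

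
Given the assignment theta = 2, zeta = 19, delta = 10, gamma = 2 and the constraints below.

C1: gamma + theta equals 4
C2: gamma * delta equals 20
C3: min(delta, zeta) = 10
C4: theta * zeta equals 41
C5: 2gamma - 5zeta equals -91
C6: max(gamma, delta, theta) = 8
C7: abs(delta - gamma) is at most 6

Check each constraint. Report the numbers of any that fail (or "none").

C1: gamma + theta = 2 + 2 = 4 — OK.
C2: gamma * delta = 2 * 10 = 20 — OK.
C3: min(10, 19) = 10 — OK.
C4: theta * zeta = 2 * 19 = 38, not 41 — violated.
C5: 2gamma - 5zeta = 2(2) - 5(19) = -91 — OK.
C6: max(2, 10, 2) = 10, not 8 — violated.
C7: abs(10 - 2) = 8; 8 > 6, exceeds bound 6 — violated.

Constraints 4, 6, and 7 do not hold.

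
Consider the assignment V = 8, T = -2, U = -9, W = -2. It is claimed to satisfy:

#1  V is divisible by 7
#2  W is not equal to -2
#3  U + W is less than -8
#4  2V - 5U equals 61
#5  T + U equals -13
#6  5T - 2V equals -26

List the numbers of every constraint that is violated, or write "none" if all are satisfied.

Violated: 1, 2, and 5.

#1 8 = 7*1 + 1, so 7 does not divide 8  no
#2 W = -2, but -2 is required to differ  no
#3 U + W = -9 + (-2) = -11; -11 < -8  yes
#4 2V - 5U = 2(8) - 5(-9) = 61  yes
#5 T + U = -2 + (-9) = -11, not -13  no
#6 5T - 2V = 5(-2) - 2(8) = -26  yes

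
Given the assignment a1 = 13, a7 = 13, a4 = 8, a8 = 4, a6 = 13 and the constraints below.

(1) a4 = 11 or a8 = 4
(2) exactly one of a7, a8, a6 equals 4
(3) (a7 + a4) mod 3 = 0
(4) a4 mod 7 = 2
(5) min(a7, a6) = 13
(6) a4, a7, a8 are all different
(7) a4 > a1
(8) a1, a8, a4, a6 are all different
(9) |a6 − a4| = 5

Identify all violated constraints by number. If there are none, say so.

(1) a4 = 8 ≠ 11, but a8 = 4 = 4 (second disjunct)  OK
(2) a7=13, a8=4, a6=13; 1 of them equals 4  OK
(3) a7 + a4 = 21; 21 mod 3 = 0  OK
(4) 8 mod 7 = 1, not 2  FAIL
(5) min(13, 13) = 13  OK
(6) values 8, 13, 4 are pairwise distinct  OK
(7) a4 = 8, a1 = 13; 8 ≤ 13 (want >)  FAIL
(8) a1 = a6 = 13, not all different  FAIL
(9) |13 − 8| = 5  OK

Constraints 4, 7, and 8 do not hold.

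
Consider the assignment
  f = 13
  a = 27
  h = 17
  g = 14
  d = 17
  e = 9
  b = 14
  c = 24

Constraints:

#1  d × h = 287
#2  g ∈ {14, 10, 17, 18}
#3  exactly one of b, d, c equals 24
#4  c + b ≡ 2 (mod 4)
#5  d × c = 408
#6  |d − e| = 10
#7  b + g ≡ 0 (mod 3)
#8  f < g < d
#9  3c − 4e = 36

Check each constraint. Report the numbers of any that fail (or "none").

#1 d × h = 17 × 17 = 289, not 287 — fails.
#2 g = 14 is in {14, 10, 17, 18} — holds.
#3 b=14, d=17, c=24; 1 of them equals 24 — holds.
#4 c + b = 38; 38 mod 4 = 2 — holds.
#5 d × c = 17 × 24 = 408 — holds.
#6 |17 − 9| = 8, not 10 — fails.
#7 b + g = 28; 28 mod 3 = 1, not 0 — fails.
#8 values 13 < 14 < 17 — holds.
#9 3c − 4e = 3(24) − 4(9) = 36 — holds.

The assignment fails constraints 1, 6, 7.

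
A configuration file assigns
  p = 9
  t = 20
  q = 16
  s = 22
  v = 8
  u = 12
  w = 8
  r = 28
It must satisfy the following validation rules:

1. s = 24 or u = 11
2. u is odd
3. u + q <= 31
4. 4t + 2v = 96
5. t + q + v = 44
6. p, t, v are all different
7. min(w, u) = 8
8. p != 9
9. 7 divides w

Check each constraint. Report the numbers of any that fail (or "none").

Constraints 1, 2, 8, 9 do not hold.

1. s = 22 ≠ 24 and u = 12 ≠ 11; both disjuncts false — fails.
2. u = 12 is even — fails.
3. u + q = 12 + 16 = 28; 28 ≤ 31 — holds.
4. 4t + 2v = 4(20) + 2(8) = 96 — holds.
5. t + q + v = 20 + 16 + 8 = 44 — holds.
6. values 9, 20, 8 are pairwise distinct — holds.
7. min(8, 12) = 8 — holds.
8. p = 9, but 9 is required to differ — fails.
9. 8 = 7*1 + 1, so 7 does not divide 8 — fails.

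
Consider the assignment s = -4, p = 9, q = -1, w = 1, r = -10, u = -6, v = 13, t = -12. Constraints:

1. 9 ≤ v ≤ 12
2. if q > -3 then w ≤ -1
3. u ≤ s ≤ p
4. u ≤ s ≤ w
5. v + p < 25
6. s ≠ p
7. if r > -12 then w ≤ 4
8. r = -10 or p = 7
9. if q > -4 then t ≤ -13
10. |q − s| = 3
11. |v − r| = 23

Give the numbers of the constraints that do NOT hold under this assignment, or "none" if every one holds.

1. v = 13 is outside [9, 12] — fails.
2. q = -1 > -3, so we need w ≤ -1; but w = 1 > -1 — fails.
3. values -6 ≤ -4 ≤ 9 — holds.
4. values -6 ≤ -4 ≤ 1 — holds.
5. v + p = 13 + 9 = 22; 22 < 25 — holds.
6. s = -4, p = 9; distinct — holds.
7. r = -10 > -12, so we need w ≤ 4; w = 1 ≤ 4 — holds.
8. r = -10 = -10 (first disjunct) — holds.
9. q = -1 > -4, so we need t ≤ -13; but t = -12 > -13 — fails.
10. |-1 − (-4)| = 3 — holds.
11. |13 − (-10)| = 23 — holds.

No — constraints 1, 2, 9 are not satisfied.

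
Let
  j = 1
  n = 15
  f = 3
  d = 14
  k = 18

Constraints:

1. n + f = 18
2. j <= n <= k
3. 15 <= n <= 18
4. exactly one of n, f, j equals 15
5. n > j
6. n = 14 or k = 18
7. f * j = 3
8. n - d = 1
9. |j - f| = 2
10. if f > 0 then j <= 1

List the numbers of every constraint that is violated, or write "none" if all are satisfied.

1. n + f = 15 + 3 = 18  OK
2. values 1 <= 15 <= 18  OK
3. n = 15 lies in [15, 18]  OK
4. n=15, f=3, j=1; 1 of them equals 15  OK
5. n = 15, j = 1; 15 > 1  OK
6. n = 15 ≠ 14, but k = 18 = 18 (second disjunct)  OK
7. f * j = 3 * 1 = 3  OK
8. n - d = 15 - 14 = 1  OK
9. |1 - 3| = 2  OK
10. f = 3 > 0, so we need j ≤ 1; j = 1 ≤ 1  OK

No violations.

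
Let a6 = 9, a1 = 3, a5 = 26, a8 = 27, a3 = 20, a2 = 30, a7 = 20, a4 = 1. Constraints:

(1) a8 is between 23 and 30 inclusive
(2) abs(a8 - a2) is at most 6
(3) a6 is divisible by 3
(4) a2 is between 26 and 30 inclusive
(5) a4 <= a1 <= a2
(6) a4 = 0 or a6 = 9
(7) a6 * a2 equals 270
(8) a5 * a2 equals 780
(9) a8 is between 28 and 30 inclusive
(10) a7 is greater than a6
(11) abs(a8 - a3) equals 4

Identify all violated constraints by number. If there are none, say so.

Constraints 9 and 11 do not hold.

(1) a8 = 27 lies in [23, 30]  true
(2) abs(27 - 30) = 3; 3 ≤ 6  true
(3) 9 / 3 = 3, so 3 divides 9  true
(4) a2 = 30 lies in [26, 30]  true
(5) values 1 <= 3 <= 30  true
(6) a4 = 1 ≠ 0, but a6 = 9 = 9 (second disjunct)  true
(7) a6 * a2 = 9 * 30 = 270  true
(8) a5 * a2 = 26 * 30 = 780  true
(9) a8 = 27 is outside [28, 30]  false
(10) a7 = 20, a6 = 9; 20 > 9  true
(11) abs(27 - 20) = 7, not 4  false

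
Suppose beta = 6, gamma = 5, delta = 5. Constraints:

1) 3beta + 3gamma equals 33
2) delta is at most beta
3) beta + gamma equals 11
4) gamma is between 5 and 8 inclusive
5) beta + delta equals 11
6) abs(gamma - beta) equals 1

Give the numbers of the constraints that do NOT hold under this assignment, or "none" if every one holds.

Yes — all constraints hold.

1) 3beta + 3gamma = 3(6) + 3(5) = 33  ✓
2) delta = 5, beta = 6; 5 ≤ 6  ✓
3) beta + gamma = 6 + 5 = 11  ✓
4) gamma = 5 lies in [5, 8]  ✓
5) beta + delta = 6 + 5 = 11  ✓
6) abs(5 - 6) = 1  ✓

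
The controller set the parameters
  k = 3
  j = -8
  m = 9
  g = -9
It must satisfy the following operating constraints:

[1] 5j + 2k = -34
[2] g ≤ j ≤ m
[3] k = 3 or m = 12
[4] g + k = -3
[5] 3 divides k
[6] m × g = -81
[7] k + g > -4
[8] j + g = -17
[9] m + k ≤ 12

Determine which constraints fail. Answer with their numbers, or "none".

Violated: 4 and 7.

[1] 5j + 2k = 5(-8) + 2(3) = -34  ✓
[2] values -9 ≤ -8 ≤ 9  ✓
[3] k = 3 = 3 (first disjunct)  ✓
[4] g + k = -9 + 3 = -6, not -3  ✗
[5] 3 / 3 = 1, so 3 divides 3  ✓
[6] m × g = 9 × (-9) = -81  ✓
[7] k + g = 3 + (-9) = -6; -6 ≤ -4, bound -4 not met  ✗
[8] j + g = -8 + (-9) = -17  ✓
[9] m + k = 9 + 3 = 12; 12 ≤ 12  ✓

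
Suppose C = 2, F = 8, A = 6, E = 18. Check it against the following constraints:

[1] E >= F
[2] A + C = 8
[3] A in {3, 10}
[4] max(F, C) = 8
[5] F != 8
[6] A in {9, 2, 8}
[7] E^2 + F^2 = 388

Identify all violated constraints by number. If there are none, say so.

Violated: 3, 5, and 6.

[1] E = 18, F = 8; 18 ≥ 8  OK
[2] A + C = 6 + 2 = 8  OK
[3] A = 6 is not in {3, 10}  FAIL
[4] max(8, 2) = 8  OK
[5] F = 8, but 8 is required to differ  FAIL
[6] A = 6 is not in {9, 2, 8}  FAIL
[7] E^2 + F^2 = 18^2 + 8^2 = 324 + 64 = 388  OK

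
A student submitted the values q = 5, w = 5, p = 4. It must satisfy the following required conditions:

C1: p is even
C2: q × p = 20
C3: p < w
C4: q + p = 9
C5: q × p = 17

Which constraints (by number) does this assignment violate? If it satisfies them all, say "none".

Constraint 5 is violated.

C1: p = 4 is even — satisfied.
C2: q × p = 5 × 4 = 20 — satisfied.
C3: p = 4, w = 5; 4 < 5 — satisfied.
C4: q + p = 5 + 4 = 9 — satisfied.
C5: q × p = 5 × 4 = 20, not 17 — violated.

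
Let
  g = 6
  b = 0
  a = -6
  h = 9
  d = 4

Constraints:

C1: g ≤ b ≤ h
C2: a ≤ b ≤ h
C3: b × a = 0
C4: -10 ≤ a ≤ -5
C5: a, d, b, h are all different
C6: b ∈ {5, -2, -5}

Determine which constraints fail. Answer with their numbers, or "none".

C1: values 6, 0, 9; g = 6 is not ≤ b = 0  fails
C2: values -6 ≤ 0 ≤ 9  holds
C3: b × a = 0 × (-6) = 0  holds
C4: a = -6 lies in [-10, -5]  holds
C5: values -6, 4, 0, 9 are pairwise distinct  holds
C6: b = 0 is not in {5, -2, -5}  fails

Constraints 1 and 6 are violated.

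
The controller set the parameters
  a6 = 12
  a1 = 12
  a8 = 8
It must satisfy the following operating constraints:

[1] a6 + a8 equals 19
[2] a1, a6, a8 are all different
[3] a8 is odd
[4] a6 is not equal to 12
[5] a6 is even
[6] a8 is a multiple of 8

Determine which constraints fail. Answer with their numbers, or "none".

[1] a6 + a8 = 12 + 8 = 20, not 19 — violated.
[2] a1 = a6 = 12, not all different — violated.
[3] a8 = 8 is even — violated.
[4] a6 = 12, but 12 is required to differ — violated.
[5] a6 = 12 is even — OK.
[6] 8 / 8 = 1, so 8 divides 8 — OK.

Constraints 1, 2, 3, and 4 are violated.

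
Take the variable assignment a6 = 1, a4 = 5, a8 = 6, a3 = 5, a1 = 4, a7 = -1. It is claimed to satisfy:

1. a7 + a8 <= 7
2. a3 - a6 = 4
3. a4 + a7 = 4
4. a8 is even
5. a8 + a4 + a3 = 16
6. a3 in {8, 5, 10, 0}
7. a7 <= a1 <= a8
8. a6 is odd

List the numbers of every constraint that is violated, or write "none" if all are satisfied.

The assignment satisfies every constraint.

1. a7 + a8 = -1 + 6 = 5; 5 ≤ 7 — satisfied.
2. a3 - a6 = 5 - 1 = 4 — satisfied.
3. a4 + a7 = 5 + (-1) = 4 — satisfied.
4. a8 = 6 is even — satisfied.
5. a8 + a4 + a3 = 6 + 5 + 5 = 16 — satisfied.
6. a3 = 5 is in {8, 5, 10, 0} — satisfied.
7. values -1 <= 4 <= 6 — satisfied.
8. a6 = 1 is odd — satisfied.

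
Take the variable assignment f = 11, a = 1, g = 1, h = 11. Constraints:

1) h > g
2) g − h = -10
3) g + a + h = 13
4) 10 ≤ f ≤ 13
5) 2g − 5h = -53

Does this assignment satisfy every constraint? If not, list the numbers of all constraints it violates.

No violations.

1) h = 11, g = 1; 11 > 1 — satisfied.
2) g − h = 1 − 11 = -10 — satisfied.
3) g + a + h = 1 + 1 + 11 = 13 — satisfied.
4) f = 11 lies in [10, 13] — satisfied.
5) 2g − 5h = 2(1) − 5(11) = -53 — satisfied.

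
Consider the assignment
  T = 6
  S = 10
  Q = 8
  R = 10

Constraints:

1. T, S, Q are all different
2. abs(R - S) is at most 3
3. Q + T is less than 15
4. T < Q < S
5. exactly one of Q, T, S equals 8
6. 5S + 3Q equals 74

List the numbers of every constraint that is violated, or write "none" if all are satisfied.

1. values 6, 10, 8 are pairwise distinct  true
2. abs(10 - 10) = 0; 0 ≤ 3  true
3. Q + T = 8 + 6 = 14; 14 < 15  true
4. values 6 < 8 < 10  true
5. Q=8, T=6, S=10; 1 of them equals 8  true
6. 5S + 3Q = 5(10) + 3(8) = 74  true

None — every constraint holds.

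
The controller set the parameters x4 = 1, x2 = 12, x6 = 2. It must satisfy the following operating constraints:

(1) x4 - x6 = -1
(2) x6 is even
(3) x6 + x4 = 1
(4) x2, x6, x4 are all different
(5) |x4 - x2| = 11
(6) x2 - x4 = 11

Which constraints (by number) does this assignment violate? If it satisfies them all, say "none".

(1) x4 - x6 = 1 - 2 = -1  OK
(2) x6 = 2 is even  OK
(3) x6 + x4 = 2 + 1 = 3, not 1  FAIL
(4) values 12, 2, 1 are pairwise distinct  OK
(5) |1 - 12| = 11  OK
(6) x2 - x4 = 12 - 1 = 11  OK

No — constraint 3 is not satisfied.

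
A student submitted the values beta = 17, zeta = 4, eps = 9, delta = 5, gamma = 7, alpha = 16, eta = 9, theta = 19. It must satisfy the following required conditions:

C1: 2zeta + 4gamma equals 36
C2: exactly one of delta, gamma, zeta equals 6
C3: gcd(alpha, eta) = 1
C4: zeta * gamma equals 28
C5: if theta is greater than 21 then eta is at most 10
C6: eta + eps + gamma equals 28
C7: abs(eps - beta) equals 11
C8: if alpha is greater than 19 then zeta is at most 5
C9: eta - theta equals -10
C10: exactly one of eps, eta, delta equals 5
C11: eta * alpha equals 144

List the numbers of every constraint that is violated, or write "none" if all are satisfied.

Constraints 2, 6, and 7 do not hold.

C1: 2zeta + 4gamma = 2(4) + 4(7) = 36  true
C2: delta=5, gamma=7, zeta=4; 0 of them equal 6, not exactly one  false
C3: gcd(16, 9) = 1  true
C4: zeta * gamma = 4 * 7 = 28  true
C5: theta = 19, not > 21; antecedent false, conditional vacuously true  true
C6: eta + eps + gamma = 9 + 9 + 7 = 25, not 28  false
C7: abs(9 - 17) = 8, not 11  false
C8: alpha = 16, not > 19; antecedent false, conditional vacuously true  true
C9: eta - theta = 9 - 19 = -10  true
C10: eps=9, eta=9, delta=5; 1 of them equals 5  true
C11: eta * alpha = 9 * 16 = 144  true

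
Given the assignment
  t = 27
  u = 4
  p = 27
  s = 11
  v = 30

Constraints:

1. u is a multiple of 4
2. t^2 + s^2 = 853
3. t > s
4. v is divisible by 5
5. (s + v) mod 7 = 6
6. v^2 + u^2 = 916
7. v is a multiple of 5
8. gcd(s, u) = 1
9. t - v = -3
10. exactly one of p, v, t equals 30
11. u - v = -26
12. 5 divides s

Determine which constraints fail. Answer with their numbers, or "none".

1. 4 / 4 = 1, so 4 divides 4  ✓
2. t^2 + s^2 = 27^2 + 11^2 = 729 + 121 = 850, not 853  ✗
3. t = 27, s = 11; 27 > 11  ✓
4. 30 / 5 = 6, so 5 divides 30  ✓
5. s + v = 41; 41 mod 7 = 6  ✓
6. v^2 + u^2 = 30^2 + 4^2 = 900 + 16 = 916  ✓
7. 30 / 5 = 6, so 5 divides 30  ✓
8. gcd(11, 4) = 1  ✓
9. t - v = 27 - 30 = -3  ✓
10. p=27, v=30, t=27; 1 of them equals 30  ✓
11. u - v = 4 - 30 = -26  ✓
12. 11 = 5*2 + 1, so 5 does not divide 11  ✗

The assignment fails constraints 2 and 12.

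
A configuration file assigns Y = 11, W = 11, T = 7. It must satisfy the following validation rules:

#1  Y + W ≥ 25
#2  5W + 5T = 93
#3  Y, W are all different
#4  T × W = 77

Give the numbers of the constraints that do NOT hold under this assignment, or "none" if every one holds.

#1 Y + W = 11 + 11 = 22; 22 < 25, bound 25 not met — does not hold.
#2 5W + 5T = 5(11) + 5(7) = 90, not 93 — does not hold.
#3 Y = W = 11, not all different — does not hold.
#4 T × W = 7 × 11 = 77 — holds.

Constraints 1, 2, 3 are violated.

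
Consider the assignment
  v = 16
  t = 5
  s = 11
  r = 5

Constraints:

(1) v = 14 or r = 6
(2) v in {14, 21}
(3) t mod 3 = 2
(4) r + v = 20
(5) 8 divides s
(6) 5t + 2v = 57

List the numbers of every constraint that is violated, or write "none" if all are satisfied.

Constraints 1, 2, 4, and 5 are violated.

(1) v = 16 ≠ 14 and r = 5 ≠ 6; both disjuncts false — fails.
(2) v = 16 is not in {14, 21} — fails.
(3) 5 mod 3 = 2 — holds.
(4) r + v = 5 + 16 = 21, not 20 — fails.
(5) 11 = 8*1 + 3, so 8 does not divide 11 — fails.
(6) 5t + 2v = 5(5) + 2(16) = 57 — holds.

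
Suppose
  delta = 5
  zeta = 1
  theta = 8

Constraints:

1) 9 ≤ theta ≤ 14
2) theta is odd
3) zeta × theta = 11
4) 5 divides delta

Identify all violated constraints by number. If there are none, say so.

Violated: 1, 2, and 3.

1) theta = 8 is outside [9, 14] — does not hold.
2) theta = 8 is even — does not hold.
3) zeta × theta = 1 × 8 = 8, not 11 — does not hold.
4) 5 / 5 = 1, so 5 divides 5 — holds.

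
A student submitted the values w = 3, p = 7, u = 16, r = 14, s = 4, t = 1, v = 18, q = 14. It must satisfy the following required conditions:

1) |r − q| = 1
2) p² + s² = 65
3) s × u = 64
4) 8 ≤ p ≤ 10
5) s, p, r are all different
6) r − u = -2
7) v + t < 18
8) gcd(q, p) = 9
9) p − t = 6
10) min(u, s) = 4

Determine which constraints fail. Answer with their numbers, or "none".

Violated: 1, 4, 7, and 8.

1) |14 − 14| = 0, not 1  fails
2) p² + s² = 7² + 4² = 49 + 16 = 65  holds
3) s × u = 4 × 16 = 64  holds
4) p = 7 is outside [8, 10]  fails
5) values 4, 7, 14 are pairwise distinct  holds
6) r − u = 14 − 16 = -2  holds
7) v + t = 18 + 1 = 19; 19 ≥ 18, bound 18 not met  fails
8) gcd(14, 7) = 7, not 9  fails
9) p − t = 7 − 1 = 6  holds
10) min(16, 4) = 4  holds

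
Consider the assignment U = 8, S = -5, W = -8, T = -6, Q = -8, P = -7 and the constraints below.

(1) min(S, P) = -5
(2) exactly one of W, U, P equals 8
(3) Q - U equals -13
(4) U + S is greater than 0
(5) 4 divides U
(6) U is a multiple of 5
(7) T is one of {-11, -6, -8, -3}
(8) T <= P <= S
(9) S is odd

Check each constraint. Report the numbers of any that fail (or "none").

(1) min(-5, -7) = -7, not -5  ✗
(2) W=-8, U=8, P=-7; 1 of them equals 8  ✓
(3) Q - U = -8 - 8 = -16, not -13  ✗
(4) U + S = 8 + (-5) = 3; 3 > 0  ✓
(5) 8 / 4 = 2, so 4 divides 8  ✓
(6) 8 = 5*1 + 3, so 5 does not divide 8  ✗
(7) T = -6 is in {-11, -6, -8, -3}  ✓
(8) values -6, -7, -5; T = -6 is not <= P = -7  ✗
(9) S = -5 is odd  ✓

The assignment fails constraints 1, 3, 6, and 8.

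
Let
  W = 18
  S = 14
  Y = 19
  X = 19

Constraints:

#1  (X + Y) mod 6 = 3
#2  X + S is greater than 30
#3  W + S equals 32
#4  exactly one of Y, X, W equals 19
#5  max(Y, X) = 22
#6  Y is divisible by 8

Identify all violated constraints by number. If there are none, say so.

#1 X + Y = 38; 38 mod 6 = 2, not 3  FAIL
#2 X + S = 19 + 14 = 33; 33 > 30  OK
#3 W + S = 18 + 14 = 32  OK
#4 Y=19, X=19, W=18; 2 of them equal 19, not exactly one  FAIL
#5 max(19, 19) = 19, not 22  FAIL
#6 19 = 8*2 + 3, so 8 does not divide 19  FAIL

Constraints 1, 4, 5, and 6 do not hold.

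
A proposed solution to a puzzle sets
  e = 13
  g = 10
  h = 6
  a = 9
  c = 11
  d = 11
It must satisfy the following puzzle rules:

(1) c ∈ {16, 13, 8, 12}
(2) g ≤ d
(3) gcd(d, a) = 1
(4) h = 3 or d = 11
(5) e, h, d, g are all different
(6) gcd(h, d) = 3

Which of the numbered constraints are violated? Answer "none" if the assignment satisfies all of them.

Constraints 1 and 6 are violated.

(1) c = 11 is not in {16, 13, 8, 12} — violated.
(2) g = 10, d = 11; 10 ≤ 11 — OK.
(3) gcd(11, 9) = 1 — OK.
(4) h = 6 ≠ 3, but d = 11 = 11 (second disjunct) — OK.
(5) values 13, 6, 11, 10 are pairwise distinct — OK.
(6) gcd(6, 11) = 1, not 3 — violated.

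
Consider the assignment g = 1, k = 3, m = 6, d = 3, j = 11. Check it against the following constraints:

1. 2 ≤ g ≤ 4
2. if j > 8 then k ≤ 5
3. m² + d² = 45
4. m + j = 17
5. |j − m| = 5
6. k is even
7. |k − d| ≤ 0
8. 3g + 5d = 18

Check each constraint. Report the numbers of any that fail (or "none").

1. g = 1 is outside [2, 4]  ✗
2. j = 11 > 8, so we need k ≤ 5; k = 3 ≤ 5  ✓
3. m² + d² = 6² + 3² = 36 + 9 = 45  ✓
4. m + j = 6 + 11 = 17  ✓
5. |11 − 6| = 5  ✓
6. k = 3 is odd  ✗
7. |3 − 3| = 0; 0 ≤ 0  ✓
8. 3g + 5d = 3(1) + 5(3) = 18  ✓

The assignment fails constraints 1 and 6.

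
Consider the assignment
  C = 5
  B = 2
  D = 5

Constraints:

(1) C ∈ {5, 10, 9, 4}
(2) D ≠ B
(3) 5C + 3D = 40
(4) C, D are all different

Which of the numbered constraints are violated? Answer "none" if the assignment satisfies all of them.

Constraint 4 is violated.

(1) C = 5 is in {5, 10, 9, 4} — OK.
(2) D = 5, B = 2; distinct — OK.
(3) 5C + 3D = 5(5) + 3(5) = 40 — OK.
(4) C = D = 5, not all different — violated.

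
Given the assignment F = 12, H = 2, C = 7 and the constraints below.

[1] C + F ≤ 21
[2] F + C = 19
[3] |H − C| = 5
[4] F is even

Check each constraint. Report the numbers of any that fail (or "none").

[1] C + F = 7 + 12 = 19; 19 ≤ 21  yes
[2] F + C = 12 + 7 = 19  yes
[3] |2 − 7| = 5  yes
[4] F = 12 is even  yes

The assignment satisfies every constraint.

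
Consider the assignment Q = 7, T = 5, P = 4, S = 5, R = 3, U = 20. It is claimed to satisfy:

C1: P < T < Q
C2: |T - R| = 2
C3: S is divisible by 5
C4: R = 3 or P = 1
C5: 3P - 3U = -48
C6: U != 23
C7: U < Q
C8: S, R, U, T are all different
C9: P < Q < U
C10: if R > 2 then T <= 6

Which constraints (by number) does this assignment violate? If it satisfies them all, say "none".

Constraints 7 and 8 do not hold.

C1: values 4 < 5 < 7 — holds.
C2: |5 - 3| = 2 — holds.
C3: 5 / 5 = 1, so 5 divides 5 — holds.
C4: R = 3 = 3 (first disjunct) — holds.
C5: 3P - 3U = 3(4) - 3(20) = -48 — holds.
C6: U = 20, and 20 ≠ 23 — holds.
C7: U = 20, Q = 7; 20 ≥ 7 (want <) — fails.
C8: S = T = 5, not all different — fails.
C9: values 4 < 7 < 20 — holds.
C10: R = 3 > 2, so we need T ≤ 6; T = 5 ≤ 6 — holds.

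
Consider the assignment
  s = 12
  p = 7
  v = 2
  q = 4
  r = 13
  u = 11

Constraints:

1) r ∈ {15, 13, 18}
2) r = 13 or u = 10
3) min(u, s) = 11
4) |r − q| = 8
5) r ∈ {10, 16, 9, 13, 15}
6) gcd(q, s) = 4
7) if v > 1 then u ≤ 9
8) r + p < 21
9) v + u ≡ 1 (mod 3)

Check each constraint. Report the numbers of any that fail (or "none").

1) r = 13 is in {15, 13, 18}  true
2) r = 13 = 13 (first disjunct)  true
3) min(11, 12) = 11  true
4) |13 − 4| = 9, not 8  false
5) r = 13 is in {10, 16, 9, 13, 15}  true
6) gcd(4, 12) = 4  true
7) v = 2 > 1, so we need u ≤ 9; but u = 11 > 9  false
8) r + p = 13 + 7 = 20; 20 < 21  true
9) v + u = 13; 13 mod 3 = 1  true

Constraints 4, 7 are violated.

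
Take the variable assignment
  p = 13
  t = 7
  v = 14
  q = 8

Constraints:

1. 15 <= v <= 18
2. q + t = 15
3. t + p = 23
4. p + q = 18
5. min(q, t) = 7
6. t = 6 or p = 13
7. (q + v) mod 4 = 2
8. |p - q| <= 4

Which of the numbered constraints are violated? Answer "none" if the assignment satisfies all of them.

Violated: 1, 3, 4, and 8.

1. v = 14 is outside [15, 18] — violated.
2. q + t = 8 + 7 = 15 — OK.
3. t + p = 7 + 13 = 20, not 23 — violated.
4. p + q = 13 + 8 = 21, not 18 — violated.
5. min(8, 7) = 7 — OK.
6. t = 7 ≠ 6, but p = 13 = 13 (second disjunct) — OK.
7. q + v = 22; 22 mod 4 = 2 — OK.
8. |13 - 8| = 5; 5 > 4, exceeds bound 4 — violated.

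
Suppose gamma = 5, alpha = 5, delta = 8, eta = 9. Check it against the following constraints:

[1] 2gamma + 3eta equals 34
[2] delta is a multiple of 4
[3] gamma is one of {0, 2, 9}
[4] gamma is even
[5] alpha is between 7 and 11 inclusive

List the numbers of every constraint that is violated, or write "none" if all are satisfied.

[1] 2gamma + 3eta = 2(5) + 3(9) = 37, not 34  false
[2] 8 / 4 = 2, so 4 divides 8  true
[3] gamma = 5 is not in {0, 2, 9}  false
[4] gamma = 5 is odd  false
[5] alpha = 5 is outside [7, 11]  false

Constraints 1, 3, 4, 5 are violated.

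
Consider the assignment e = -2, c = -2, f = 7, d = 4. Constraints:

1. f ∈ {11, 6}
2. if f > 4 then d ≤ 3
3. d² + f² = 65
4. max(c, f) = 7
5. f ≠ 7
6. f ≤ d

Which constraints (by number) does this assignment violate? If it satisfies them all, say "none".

Constraints 1, 2, 5, 6 are violated.

1. f = 7 is not in {11, 6} — fails.
2. f = 7 > 4, so we need d ≤ 3; but d = 4 > 3 — fails.
3. d² + f² = 4² + 7² = 16 + 49 = 65 — holds.
4. max(-2, 7) = 7 — holds.
5. f = 7, but 7 is required to differ — fails.
6. f = 7, d = 4; 7 > 4 (want ≤) — fails.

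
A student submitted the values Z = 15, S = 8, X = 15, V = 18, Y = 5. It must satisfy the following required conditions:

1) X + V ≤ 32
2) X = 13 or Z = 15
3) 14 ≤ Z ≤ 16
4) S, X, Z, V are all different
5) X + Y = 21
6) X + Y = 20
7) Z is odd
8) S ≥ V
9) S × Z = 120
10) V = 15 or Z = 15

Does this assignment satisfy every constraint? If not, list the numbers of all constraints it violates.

1) X + V = 15 + 18 = 33; 33 > 32, bound 32 not met — does not hold.
2) X = 15 ≠ 13, but Z = 15 = 15 (second disjunct) — holds.
3) Z = 15 lies in [14, 16] — holds.
4) X = Z = 15, not all different — does not hold.
5) X + Y = 15 + 5 = 20, not 21 — does not hold.
6) X + Y = 15 + 5 = 20 — holds.
7) Z = 15 is odd — holds.
8) S = 8, V = 18; 8 < 18 (want ≥) — does not hold.
9) S × Z = 8 × 15 = 120 — holds.
10) V = 18 ≠ 15, but Z = 15 = 15 (second disjunct) — holds.

The assignment fails constraints 1, 4, 5, 8.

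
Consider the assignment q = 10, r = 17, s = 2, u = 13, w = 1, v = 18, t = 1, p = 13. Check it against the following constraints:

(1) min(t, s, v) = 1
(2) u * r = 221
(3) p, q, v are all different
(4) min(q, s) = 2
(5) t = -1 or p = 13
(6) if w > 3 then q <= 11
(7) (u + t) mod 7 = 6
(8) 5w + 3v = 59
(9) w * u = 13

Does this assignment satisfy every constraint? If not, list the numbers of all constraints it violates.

Constraint 7 is violated.

(1) min(1, 2, 18) = 1  ✔
(2) u * r = 13 * 17 = 221  ✔
(3) values 13, 10, 18 are pairwise distinct  ✔
(4) min(10, 2) = 2  ✔
(5) t = 1 ≠ -1, but p = 13 = 13 (second disjunct)  ✔
(6) w = 1, not > 3; antecedent false, conditional vacuously true  ✔
(7) u + t = 14; 14 mod 7 = 0, not 6  ✘
(8) 5w + 3v = 5(1) + 3(18) = 59  ✔
(9) w * u = 1 * 13 = 13  ✔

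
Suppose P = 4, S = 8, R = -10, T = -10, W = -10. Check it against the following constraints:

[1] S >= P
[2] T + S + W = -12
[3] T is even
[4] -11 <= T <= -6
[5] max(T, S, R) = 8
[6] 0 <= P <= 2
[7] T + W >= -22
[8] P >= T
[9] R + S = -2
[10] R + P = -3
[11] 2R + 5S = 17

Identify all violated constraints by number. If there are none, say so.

[1] S = 8, P = 4; 8 ≥ 4  true
[2] T + S + W = -10 + 8 + (-10) = -12  true
[3] T = -10 is even  true
[4] T = -10 lies in [-11, -6]  true
[5] max(-10, 8, -10) = 8  true
[6] P = 4 is outside [0, 2]  false
[7] T + W = -10 + (-10) = -20; -20 ≥ -22  true
[8] P = 4, T = -10; 4 ≥ -10  true
[9] R + S = -10 + 8 = -2  true
[10] R + P = -10 + 4 = -6, not -3  false
[11] 2R + 5S = 2(-10) + 5(8) = 20, not 17  false

Violated: 6, 10, and 11.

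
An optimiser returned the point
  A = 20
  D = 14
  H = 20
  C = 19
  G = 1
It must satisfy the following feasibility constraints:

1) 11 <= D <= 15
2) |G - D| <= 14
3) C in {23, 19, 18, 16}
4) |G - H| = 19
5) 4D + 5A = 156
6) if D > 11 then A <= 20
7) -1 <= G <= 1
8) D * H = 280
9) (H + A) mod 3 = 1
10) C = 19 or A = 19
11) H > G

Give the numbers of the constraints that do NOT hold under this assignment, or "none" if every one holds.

1) D = 14 lies in [11, 15]  yes
2) |1 - 14| = 13; 13 ≤ 14  yes
3) C = 19 is in {23, 19, 18, 16}  yes
4) |1 - 20| = 19  yes
5) 4D + 5A = 4(14) + 5(20) = 156  yes
6) D = 14 > 11, so we need A ≤ 20; A = 20 ≤ 20  yes
7) G = 1 lies in [-1, 1]  yes
8) D * H = 14 * 20 = 280  yes
9) H + A = 40; 40 mod 3 = 1  yes
10) C = 19 = 19 (first disjunct)  yes
11) H = 20, G = 1; 20 > 1  yes

All constraints are satisfied.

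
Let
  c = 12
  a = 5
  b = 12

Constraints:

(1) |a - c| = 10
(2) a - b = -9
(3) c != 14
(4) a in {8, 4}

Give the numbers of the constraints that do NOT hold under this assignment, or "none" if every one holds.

(1) |5 - 12| = 7, not 10 — violated.
(2) a - b = 5 - 12 = -7, not -9 — violated.
(3) c = 12, and 12 ≠ 14 — OK.
(4) a = 5 is not in {8, 4} — violated.

The assignment fails constraints 1, 2, and 4.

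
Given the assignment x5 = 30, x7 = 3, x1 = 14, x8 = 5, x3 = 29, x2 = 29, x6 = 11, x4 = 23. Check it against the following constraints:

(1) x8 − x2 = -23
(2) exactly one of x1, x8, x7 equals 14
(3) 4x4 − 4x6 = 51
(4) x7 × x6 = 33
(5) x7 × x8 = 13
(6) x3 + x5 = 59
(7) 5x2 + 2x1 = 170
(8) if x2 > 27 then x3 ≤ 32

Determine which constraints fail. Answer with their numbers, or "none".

(1) x8 − x2 = 5 − 29 = -24, not -23  ✗
(2) x1=14, x8=5, x7=3; 1 of them equals 14  ✓
(3) 4x4 − 4x6 = 4(23) − 4(11) = 48, not 51  ✗
(4) x7 × x6 = 3 × 11 = 33  ✓
(5) x7 × x8 = 3 × 5 = 15, not 13  ✗
(6) x3 + x5 = 29 + 30 = 59  ✓
(7) 5x2 + 2x1 = 5(29) + 2(14) = 173, not 170  ✗
(8) x2 = 29 > 27, so we need x3 ≤ 32; x3 = 29 ≤ 32  ✓

Violated: 1, 3, 5, and 7.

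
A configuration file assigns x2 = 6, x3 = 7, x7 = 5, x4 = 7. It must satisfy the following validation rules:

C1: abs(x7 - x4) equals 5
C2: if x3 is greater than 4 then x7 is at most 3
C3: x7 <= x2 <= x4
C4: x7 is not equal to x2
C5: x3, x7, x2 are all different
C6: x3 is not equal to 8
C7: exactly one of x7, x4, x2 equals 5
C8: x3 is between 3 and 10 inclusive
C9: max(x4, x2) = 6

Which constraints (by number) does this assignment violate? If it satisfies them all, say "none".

Constraints 1, 2, 9 do not hold.

C1: abs(5 - 7) = 2, not 5  false
C2: x3 = 7 > 4, so we need x7 ≤ 3; but x7 = 5 > 3  false
C3: values 5 <= 6 <= 7  true
C4: x7 = 5, x2 = 6; distinct  true
C5: values 7, 5, 6 are pairwise distinct  true
C6: x3 = 7, and 7 ≠ 8  true
C7: x7=5, x4=7, x2=6; 1 of them equals 5  true
C8: x3 = 7 lies in [3, 10]  true
C9: max(7, 6) = 7, not 6  false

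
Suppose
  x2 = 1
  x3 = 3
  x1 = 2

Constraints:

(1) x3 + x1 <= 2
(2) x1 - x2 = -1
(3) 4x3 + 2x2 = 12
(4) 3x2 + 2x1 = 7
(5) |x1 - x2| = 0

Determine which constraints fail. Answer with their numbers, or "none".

(1) x3 + x1 = 3 + 2 = 5; 5 > 2, bound 2 not met — does not hold.
(2) x1 - x2 = 2 - 1 = 1, not -1 — does not hold.
(3) 4x3 + 2x2 = 4(3) + 2(1) = 14, not 12 — does not hold.
(4) 3x2 + 2x1 = 3(1) + 2(2) = 7 — holds.
(5) |2 - 1| = 1, not 0 — does not hold.

Violated: 1, 2, 3, 5.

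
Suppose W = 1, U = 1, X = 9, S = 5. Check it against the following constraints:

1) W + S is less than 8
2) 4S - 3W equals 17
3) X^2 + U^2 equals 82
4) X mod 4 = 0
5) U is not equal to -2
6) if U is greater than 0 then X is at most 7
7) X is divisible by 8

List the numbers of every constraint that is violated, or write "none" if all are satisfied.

1) W + S = 1 + 5 = 6; 6 < 8 — holds.
2) 4S - 3W = 4(5) - 3(1) = 17 — holds.
3) X^2 + U^2 = 9^2 + 1^2 = 81 + 1 = 82 — holds.
4) 9 mod 4 = 1, not 0 — does not hold.
5) U = 1, and 1 ≠ -2 — holds.
6) U = 1 > 0, so we need X ≤ 7; but X = 9 > 7 — does not hold.
7) 9 = 8*1 + 1, so 8 does not divide 9 — does not hold.

Constraints 4, 6, 7 do not hold.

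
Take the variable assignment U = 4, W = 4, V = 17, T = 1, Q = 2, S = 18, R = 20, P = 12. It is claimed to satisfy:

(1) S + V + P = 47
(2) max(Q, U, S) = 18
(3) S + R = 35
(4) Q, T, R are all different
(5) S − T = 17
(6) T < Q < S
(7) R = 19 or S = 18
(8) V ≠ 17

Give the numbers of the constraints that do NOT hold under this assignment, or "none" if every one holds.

(1) S + V + P = 18 + 17 + 12 = 47  true
(2) max(2, 4, 18) = 18  true
(3) S + R = 18 + 20 = 38, not 35  false
(4) values 2, 1, 20 are pairwise distinct  true
(5) S − T = 18 − 1 = 17  true
(6) values 1 < 2 < 18  true
(7) R = 20 ≠ 19, but S = 18 = 18 (second disjunct)  true
(8) V = 17, but 17 is required to differ  false

Violated: 3 and 8.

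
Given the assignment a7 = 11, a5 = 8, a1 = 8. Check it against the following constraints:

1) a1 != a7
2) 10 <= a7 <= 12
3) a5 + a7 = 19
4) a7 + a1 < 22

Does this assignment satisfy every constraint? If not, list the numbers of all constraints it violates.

None — every constraint holds.

1) a1 = 8, a7 = 11; distinct — holds.
2) a7 = 11 lies in [10, 12] — holds.
3) a5 + a7 = 8 + 11 = 19 — holds.
4) a7 + a1 = 11 + 8 = 19; 19 < 22 — holds.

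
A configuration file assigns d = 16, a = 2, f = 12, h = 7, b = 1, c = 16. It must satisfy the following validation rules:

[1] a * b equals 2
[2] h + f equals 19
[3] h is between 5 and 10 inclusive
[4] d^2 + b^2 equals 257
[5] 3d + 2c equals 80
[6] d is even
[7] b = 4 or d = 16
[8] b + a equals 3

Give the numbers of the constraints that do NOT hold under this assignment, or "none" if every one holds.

No violations.

[1] a * b = 2 * 1 = 2 — holds.
[2] h + f = 7 + 12 = 19 — holds.
[3] h = 7 lies in [5, 10] — holds.
[4] d^2 + b^2 = 16^2 + 1^2 = 256 + 1 = 257 — holds.
[5] 3d + 2c = 3(16) + 2(16) = 80 — holds.
[6] d = 16 is even — holds.
[7] b = 1 ≠ 4, but d = 16 = 16 (second disjunct) — holds.
[8] b + a = 1 + 2 = 3 — holds.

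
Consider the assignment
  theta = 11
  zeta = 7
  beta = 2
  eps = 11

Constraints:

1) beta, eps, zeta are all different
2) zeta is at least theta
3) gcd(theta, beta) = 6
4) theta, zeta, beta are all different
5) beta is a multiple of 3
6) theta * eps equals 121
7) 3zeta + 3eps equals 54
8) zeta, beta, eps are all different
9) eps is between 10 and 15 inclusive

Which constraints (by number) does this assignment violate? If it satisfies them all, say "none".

1) values 2, 11, 7 are pairwise distinct  OK
2) zeta = 7, theta = 11; 7 < 11 (want ≥)  FAIL
3) gcd(11, 2) = 1, not 6  FAIL
4) values 11, 7, 2 are pairwise distinct  OK
5) 2 = 3*0 + 2, so 3 does not divide 2  FAIL
6) theta * eps = 11 * 11 = 121  OK
7) 3zeta + 3eps = 3(7) + 3(11) = 54  OK
8) values 7, 2, 11 are pairwise distinct  OK
9) eps = 11 lies in [10, 15]  OK

Constraints 2, 3, and 5 do not hold.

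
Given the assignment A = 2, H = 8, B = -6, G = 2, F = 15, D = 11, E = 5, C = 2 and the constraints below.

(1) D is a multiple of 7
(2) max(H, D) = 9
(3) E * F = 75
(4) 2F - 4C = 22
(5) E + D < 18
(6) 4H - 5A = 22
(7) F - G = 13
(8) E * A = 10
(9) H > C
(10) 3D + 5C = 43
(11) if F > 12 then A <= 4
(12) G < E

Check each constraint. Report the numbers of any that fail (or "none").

(1) 11 = 7*1 + 4, so 7 does not divide 11 — violated.
(2) max(8, 11) = 11, not 9 — violated.
(3) E * F = 5 * 15 = 75 — OK.
(4) 2F - 4C = 2(15) - 4(2) = 22 — OK.
(5) E + D = 5 + 11 = 16; 16 < 18 — OK.
(6) 4H - 5A = 4(8) - 5(2) = 22 — OK.
(7) F - G = 15 - 2 = 13 — OK.
(8) E * A = 5 * 2 = 10 — OK.
(9) H = 8, C = 2; 8 > 2 — OK.
(10) 3D + 5C = 3(11) + 5(2) = 43 — OK.
(11) F = 15 > 12, so we need A ≤ 4; A = 2 ≤ 4 — OK.
(12) G = 2, E = 5; 2 < 5 — OK.

No — constraints 1 and 2 are not satisfied.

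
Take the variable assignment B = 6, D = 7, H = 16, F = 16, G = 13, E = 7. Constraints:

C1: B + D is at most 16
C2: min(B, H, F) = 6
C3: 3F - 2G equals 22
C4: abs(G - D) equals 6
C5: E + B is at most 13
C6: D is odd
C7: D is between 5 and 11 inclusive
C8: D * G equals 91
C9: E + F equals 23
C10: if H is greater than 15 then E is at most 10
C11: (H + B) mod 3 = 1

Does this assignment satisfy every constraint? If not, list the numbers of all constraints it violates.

The assignment satisfies every constraint.

C1: B + D = 6 + 7 = 13; 13 ≤ 16 — holds.
C2: min(6, 16, 16) = 6 — holds.
C3: 3F - 2G = 3(16) - 2(13) = 22 — holds.
C4: abs(13 - 7) = 6 — holds.
C5: E + B = 7 + 6 = 13; 13 ≤ 13 — holds.
C6: D = 7 is odd — holds.
C7: D = 7 lies in [5, 11] — holds.
C8: D * G = 7 * 13 = 91 — holds.
C9: E + F = 7 + 16 = 23 — holds.
C10: H = 16 > 15, so we need E ≤ 10; E = 7 ≤ 10 — holds.
C11: H + B = 22; 22 mod 3 = 1 — holds.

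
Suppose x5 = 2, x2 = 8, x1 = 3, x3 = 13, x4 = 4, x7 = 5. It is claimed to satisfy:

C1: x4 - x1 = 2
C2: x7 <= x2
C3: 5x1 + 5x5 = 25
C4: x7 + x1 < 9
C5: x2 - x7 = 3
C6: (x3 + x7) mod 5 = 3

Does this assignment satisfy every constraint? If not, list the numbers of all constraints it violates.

The assignment fails constraint 1.

C1: x4 - x1 = 4 - 3 = 1, not 2  fails
C2: x7 = 5, x2 = 8; 5 ≤ 8  holds
C3: 5x1 + 5x5 = 5(3) + 5(2) = 25  holds
C4: x7 + x1 = 5 + 3 = 8; 8 < 9  holds
C5: x2 - x7 = 8 - 5 = 3  holds
C6: x3 + x7 = 18; 18 mod 5 = 3  holds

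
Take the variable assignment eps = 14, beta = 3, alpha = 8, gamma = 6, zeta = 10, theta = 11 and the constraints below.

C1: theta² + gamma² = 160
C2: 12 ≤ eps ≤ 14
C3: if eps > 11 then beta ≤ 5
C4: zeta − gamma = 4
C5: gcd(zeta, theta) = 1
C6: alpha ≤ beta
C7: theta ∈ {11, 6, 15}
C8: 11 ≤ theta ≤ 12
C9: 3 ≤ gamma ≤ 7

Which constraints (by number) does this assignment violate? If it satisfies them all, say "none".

The assignment fails constraints 1 and 6.

C1: theta² + gamma² = 11² + 6² = 121 + 36 = 157, not 160 — violated.
C2: eps = 14 lies in [12, 14] — satisfied.
C3: eps = 14 > 11, so we need beta ≤ 5; beta = 3 ≤ 5 — satisfied.
C4: zeta − gamma = 10 − 6 = 4 — satisfied.
C5: gcd(10, 11) = 1 — satisfied.
C6: alpha = 8, beta = 3; 8 > 3 (want ≤) — violated.
C7: theta = 11 is in {11, 6, 15} — satisfied.
C8: theta = 11 lies in [11, 12] — satisfied.
C9: gamma = 6 lies in [3, 7] — satisfied.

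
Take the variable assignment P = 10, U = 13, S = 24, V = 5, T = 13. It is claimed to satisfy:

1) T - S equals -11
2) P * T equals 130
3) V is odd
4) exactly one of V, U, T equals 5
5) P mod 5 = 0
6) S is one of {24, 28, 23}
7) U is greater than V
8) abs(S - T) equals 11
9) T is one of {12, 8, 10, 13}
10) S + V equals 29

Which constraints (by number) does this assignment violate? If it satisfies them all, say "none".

1) T - S = 13 - 24 = -11  holds
2) P * T = 10 * 13 = 130  holds
3) V = 5 is odd  holds
4) V=5, U=13, T=13; 1 of them equals 5  holds
5) 10 mod 5 = 0  holds
6) S = 24 is in {24, 28, 23}  holds
7) U = 13, V = 5; 13 > 5  holds
8) abs(24 - 13) = 11  holds
9) T = 13 is in {12, 8, 10, 13}  holds
10) S + V = 24 + 5 = 29  holds

None — every constraint holds.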